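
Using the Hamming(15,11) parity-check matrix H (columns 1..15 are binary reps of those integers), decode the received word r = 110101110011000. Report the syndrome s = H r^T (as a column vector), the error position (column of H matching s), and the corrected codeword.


s = (1, 0, 0, 1)^T, error position = 9, corrected codeword c = 110101111011000

Compute s = H r^T mod 2 one row at a time:
  s_1 = 1 + 0 + 0 + 1 + 1 + 0 + 0 + 0 = 3 ≡ 1 (mod 2).
  s_2 = 1 + 0 + 1 + 1 + 1 + 0 + 0 + 0 = 4 ≡ 0 (mod 2).
  s_3 = 1 + 0 + 1 + 1 + 0 + 1 + 0 + 0 = 4 ≡ 0 (mod 2).
  s_4 = 1 + 0 + 0 + 1 + 0 + 1 + 0 + 0 = 3 ≡ 1 (mod 2).
s = (1, 0, 0, 1)^T — this equals column 9 of H (binary 1001), so error is at position 9.
Correct: flip bit 9 of r = 110101110011000 to get c = 110101111011000.


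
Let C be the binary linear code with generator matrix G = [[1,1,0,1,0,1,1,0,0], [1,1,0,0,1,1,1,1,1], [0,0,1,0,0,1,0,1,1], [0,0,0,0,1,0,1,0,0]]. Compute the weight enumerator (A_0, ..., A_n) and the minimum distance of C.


Weight distribution: A_0 = 1, A_2 = 1, A_3 = 1, A_4 = 5, A_5 = 4, A_6 = 1, A_7 = 3. Minimum distance d = 2.

Enumerate all 2^4 = 16 messages m ∈ F_2^4.
For each, compute codeword c = mG in F_2^9, then tally its weight.
  m = 0000 → c = 000000000, weight = 0.
  m = 1000 → c = 110101100, weight = 5.
  m = 0100 → c = 110011111, weight = 7.
  m = 1100 → c = 000110011, weight = 4.
  m = 0010 → c = 001001011, weight = 4.
  m = 1010 → c = 111100111, weight = 7.
  m = 0110 → c = 111010100, weight = 5.
  m = 1110 → c = 001111000, weight = 4.
  m = 0001 → c = 000010100, weight = 2.
  m = 1001 → c = 110111000, weight = 5.
  m = 0101 → c = 110001011, weight = 5.
  m = 1101 → c = 000100111, weight = 4.
  m = 0011 → c = 001011111, weight = 6.
  m = 1011 → c = 111110011, weight = 7.
  m = 0111 → c = 111000000, weight = 3.
  m = 1111 → c = 001101100, weight = 4.
Tally weights:
  weight 0: 1 codewords.
  weight 2: 1 codewords.
  weight 3: 1 codewords.
  weight 4: 5 codewords.
  weight 5: 4 codewords.
  weight 6: 1 codewords.
  weight 7: 3 codewords.
Minimum distance d = smallest w > 0 with A_w > 0 = 2.
Sanity: Σ A_w = 16 = 2^4 = 16 ✓.


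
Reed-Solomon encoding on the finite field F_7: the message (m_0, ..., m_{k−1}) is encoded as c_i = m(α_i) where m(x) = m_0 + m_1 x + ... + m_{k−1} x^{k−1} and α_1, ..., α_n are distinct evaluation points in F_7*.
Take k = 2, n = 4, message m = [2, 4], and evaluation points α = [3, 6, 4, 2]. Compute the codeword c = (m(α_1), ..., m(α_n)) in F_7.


c = [0, 5, 4, 3]

Message polynomial: m(x) = 2 + 4·x (mod 7).
For each evaluation point α_i, compute m(α_i) mod 7:
  α_1 = 3: Horner steps 4 → 0, so m(3) = 0.
  α_2 = 6: Horner steps 4 → 5, so m(6) = 5.
  α_3 = 4: Horner steps 4 → 4, so m(4) = 4.
  α_4 = 2: Horner steps 4 → 3, so m(2) = 3.
Codeword c = [0, 5, 4, 3] ∈ F_7^4.


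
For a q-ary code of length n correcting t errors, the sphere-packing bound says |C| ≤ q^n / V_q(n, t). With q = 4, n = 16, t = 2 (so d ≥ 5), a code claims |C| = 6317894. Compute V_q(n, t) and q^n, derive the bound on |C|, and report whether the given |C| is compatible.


V_q(n, t) = 1129, q^n = 4294967296, Hamming bound = 3804222, |C| = 6317894 > bound (violated).

Step 1: Compute V_q(n, t) = Σ_{j=0}^2 C(n, j) (q−1)^j.
  j = 0: C(16,0)·(3)^0 = 1·1 = 1.
  j = 1: C(16,1)·(3)^1 = 16·3 = 48.
  j = 2: C(16,2)·(3)^2 = 120·9 = 1080.
  V_q(n, t) = 1 + 48 + 1080 = 1129.
Step 2: q^n = 4^16 = 4294967296.
Step 3: Hamming bound ⌊q^n / V_q(n,t)⌋ = ⌊4294967296/1129⌋ = 3804222.
Step 4: Compare |C| = 6317894 to 3804222: violated.
The claimed |C| lies above the Hamming bound, so no 4-ary code of length 16 with d ≥ 5 can have 6317894 codewords.


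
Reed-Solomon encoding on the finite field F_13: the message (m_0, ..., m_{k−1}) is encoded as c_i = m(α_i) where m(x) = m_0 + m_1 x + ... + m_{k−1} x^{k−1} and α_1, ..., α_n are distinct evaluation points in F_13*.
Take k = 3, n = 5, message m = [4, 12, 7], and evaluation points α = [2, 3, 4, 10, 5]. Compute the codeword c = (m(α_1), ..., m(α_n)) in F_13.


c = [4, 12, 8, 5, 5]

Message polynomial: m(x) = 4 + 12·x + 7·x^2 (mod 13).
For each evaluation point α_i, compute m(α_i) mod 13:
  α_1 = 2: Horner steps 7 → 0 → 4, so m(2) = 4.
  α_2 = 3: Horner steps 7 → 7 → 12, so m(3) = 12.
  α_3 = 4: Horner steps 7 → 1 → 8, so m(4) = 8.
  α_4 = 10: Horner steps 7 → 4 → 5, so m(10) = 5.
  α_5 = 5: Horner steps 7 → 8 → 5, so m(5) = 5.
Codeword c = [4, 12, 8, 5, 5] ∈ F_13^5.


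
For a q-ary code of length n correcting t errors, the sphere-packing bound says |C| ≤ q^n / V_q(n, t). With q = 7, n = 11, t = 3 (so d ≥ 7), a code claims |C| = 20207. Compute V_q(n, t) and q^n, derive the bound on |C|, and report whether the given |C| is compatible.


V_q(n, t) = 37687, q^n = 1977326743, Hamming bound = 52467, |C| = 20207 ≤ bound (satisfied).

Step 1: Compute V_q(n, t) = Σ_{j=0}^3 C(n, j) (q−1)^j.
  j = 0: C(11,0)·(6)^0 = 1·1 = 1.
  j = 1: C(11,1)·(6)^1 = 11·6 = 66.
  j = 2: C(11,2)·(6)^2 = 55·36 = 1980.
  j = 3: C(11,3)·(6)^3 = 165·216 = 35640.
  V_q(n, t) = 1 + 66 + 1980 + 35640 = 37687.
Step 2: q^n = 7^11 = 1977326743.
Step 3: Hamming bound ⌊q^n / V_q(n,t)⌋ = ⌊1977326743/37687⌋ = 52467.
Step 4: Compare |C| = 20207 to 52467: satisfied.
The claimed |C| lies below the Hamming bound.


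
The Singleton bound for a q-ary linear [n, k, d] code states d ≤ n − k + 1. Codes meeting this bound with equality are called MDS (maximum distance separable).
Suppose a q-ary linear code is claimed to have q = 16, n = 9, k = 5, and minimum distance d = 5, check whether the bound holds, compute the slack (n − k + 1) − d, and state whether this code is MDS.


Singleton RHS = n − k + 1 = 5, slack = 0, bound satisfied, MDS.

Singleton bound: d ≤ n − k + 1.
Here n = 9, k = 5, so n − k + 1 = 5.
Given d = 5, check d ≤ 5: YES.
Slack = (n − k + 1) − d = 0.
The code is MDS (slack = 0).
Description: the claimed parameters are [9, 5, 5]_16; such a code would be MDS (meets Singleton bound).


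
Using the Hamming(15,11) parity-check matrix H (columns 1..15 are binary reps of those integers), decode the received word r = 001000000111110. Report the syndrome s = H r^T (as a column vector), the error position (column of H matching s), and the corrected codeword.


s = (1, 1, 0, 1)^T, error position = 13, corrected codeword c = 001000000111010

Compute s = H r^T mod 2 one row at a time:
  s_1 = 0 + 0 + 1 + 1 + 1 + 1 + 1 + 0 = 5 ≡ 1 (mod 2).
  s_2 = 0 + 0 + 0 + 0 + 1 + 1 + 1 + 0 = 3 ≡ 1 (mod 2).
  s_3 = 0 + 1 + 0 + 0 + 1 + 1 + 1 + 0 = 4 ≡ 0 (mod 2).
  s_4 = 0 + 1 + 0 + 0 + 0 + 1 + 1 + 0 = 3 ≡ 1 (mod 2).
s = (1, 1, 0, 1)^T — this equals column 13 of H (binary 1101), so error is at position 13.
Correct: flip bit 13 of r = 001000000111110 to get c = 001000000111010.


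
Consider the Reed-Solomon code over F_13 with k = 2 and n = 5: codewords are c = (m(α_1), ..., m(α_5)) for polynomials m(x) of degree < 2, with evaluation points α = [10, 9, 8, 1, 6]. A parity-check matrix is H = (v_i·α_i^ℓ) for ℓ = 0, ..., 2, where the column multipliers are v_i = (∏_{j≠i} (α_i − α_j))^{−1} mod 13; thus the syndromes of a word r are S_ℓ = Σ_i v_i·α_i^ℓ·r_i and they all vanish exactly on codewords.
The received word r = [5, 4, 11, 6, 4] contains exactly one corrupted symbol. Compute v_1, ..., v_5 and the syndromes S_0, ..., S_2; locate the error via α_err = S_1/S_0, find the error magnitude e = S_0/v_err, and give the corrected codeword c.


S = (11, 8, 7), error at position 2, error magnitude e = 9, c = [5, 8, 11, 6, 4].

Step 1: column multipliers v_i = (∏_{j≠i}(α_i − α_j))^{−1} mod 13.
  i = 1 (α = 10): (10−9)(10−8)(10−1)(10−6) = 1·2·9·4 = 72 ≡ 7, so v_1 = 7^{−1} = 2 (mod 13).
  i = 2 (α = 9): (9−10)(9−8)(9−1)(9−6) = (−1)·1·8·3 = −24 ≡ 2, so v_2 = 2^{−1} = 7 (mod 13).
  i = 3 (α = 8): (8−10)(8−9)(8−1)(8−6) = (−2)·(−1)·7·2 = 28 ≡ 2, so v_3 = 2^{−1} = 7 (mod 13).
  i = 4 (α = 1): (1−10)(1−9)(1−8)(1−6) = (−9)·(−8)·(−7)·(−5) = 2520 ≡ 11, so v_4 = 11^{−1} = 6 (mod 13).
  i = 5 (α = 6): (6−10)(6−9)(6−8)(6−1) = (−4)·(−3)·(−2)·5 = −120 ≡ 10, so v_5 = 10^{−1} = 4 (mod 13).
  v = [2, 7, 7, 6, 4].
Step 2: syndromes of r = [5, 4, 11, 6, 4] (all sums mod 13).
  S_0 = Σ v_i r_i = 2·5 + 7·4 + 7·11 + 6·6 + 4·4 = 167 ≡ 11.
  S_1 = Σ v_i α_i r_i = 2·10·5 + 7·9·4 + 7·8·11 + 6·1·6 + 4·6·4 = 1100 ≡ 8.
  α_i^2 mod 13 = [9, 3, 12, 1, 10].
  S_2 = Σ v_i α_i^2 r_i = 2·9·5 + 7·3·4 + 7·12·11 + 6·1·6 + 4·10·4 = 1294 ≡ 7.
  S = (11, 8, 7) ≠ 0, so r is not a codeword (an error is present).
Step 3: locate the error. For a single error e at position i, S_ℓ = v_i·e·α_i^ℓ, so α_err = S_1/S_0.
  S_0^{−1} = 11^{−1} = 6 (mod 13), so α_err = 8·6 = 48 ≡ 9 = α_2. Error position i = 2.
  Consistency check: S_2/S_1 = 7·5 = 35 ≡ 9 = α_err ✓ (single-error assumption holds).
Step 4: error magnitude e = S_0/v_2 = S_0·∏_{j≠2}(α_2 − α_j) = 11·2 = 22 ≡ 9 (mod 13).
Step 5: correct position 2: c_2 = r_2 − e = 4 − 9 ≡ 8 (mod 13). Hence c = [5, 8, 11, 6, 4].
  Check: interpolating c through the α_i gives m(x) = 9 + 10·x (degree < 2) with m(α_i) = c_i for every i, so c is indeed a codeword.


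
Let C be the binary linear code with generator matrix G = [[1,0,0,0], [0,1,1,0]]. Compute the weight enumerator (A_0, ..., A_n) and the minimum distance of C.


Weight distribution: A_0 = 1, A_1 = 1, A_2 = 1, A_3 = 1. Minimum distance d = 1.

Enumerate all 2^2 = 4 messages m ∈ F_2^2.
For each, compute codeword c = mG in F_2^4, then tally its weight.
  m = 00 → c = 0000, weight = 0.
  m = 10 → c = 1000, weight = 1.
  m = 01 → c = 0110, weight = 2.
  m = 11 → c = 1110, weight = 3.
Tally weights:
  weight 0: 1 codewords.
  weight 1: 1 codewords.
  weight 2: 1 codewords.
  weight 3: 1 codewords.
Minimum distance d = smallest w > 0 with A_w > 0 = 1.
Sanity: Σ A_w = 4 = 2^2 = 4 ✓.


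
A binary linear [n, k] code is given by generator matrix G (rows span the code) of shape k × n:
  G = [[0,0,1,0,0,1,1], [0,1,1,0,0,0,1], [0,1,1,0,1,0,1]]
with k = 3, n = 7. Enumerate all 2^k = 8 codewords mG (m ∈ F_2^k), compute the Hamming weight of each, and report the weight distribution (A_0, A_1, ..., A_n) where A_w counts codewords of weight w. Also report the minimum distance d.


Weight distribution: A_0 = 1, A_1 = 1, A_2 = 1, A_3 = 3, A_4 = 2. Minimum distance d = 1.

Enumerate all 2^3 = 8 messages m ∈ F_2^3.
For each, compute codeword c = mG in F_2^7, then tally its weight.
  m = 000 → c = 0000000, weight = 0.
  m = 100 → c = 0010011, weight = 3.
  m = 010 → c = 0110001, weight = 3.
  m = 110 → c = 0100010, weight = 2.
  m = 001 → c = 0110101, weight = 4.
  m = 101 → c = 0100110, weight = 3.
  m = 011 → c = 0000100, weight = 1.
  m = 111 → c = 0010111, weight = 4.
Tally weights:
  weight 0: 1 codewords.
  weight 1: 1 codewords.
  weight 2: 1 codewords.
  weight 3: 3 codewords.
  weight 4: 2 codewords.
Minimum distance d = smallest w > 0 with A_w > 0 = 1.
Sanity: Σ A_w = 8 = 2^3 = 8 ✓.


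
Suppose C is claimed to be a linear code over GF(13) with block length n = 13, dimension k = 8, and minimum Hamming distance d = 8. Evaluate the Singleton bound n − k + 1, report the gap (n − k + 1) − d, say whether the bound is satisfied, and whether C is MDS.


Singleton RHS = n − k + 1 = 6, slack = -2, bound violated (no such code; not MDS).

Singleton bound: d ≤ n − k + 1.
Here n = 13, k = 8, so n − k + 1 = 6.
Given d = 8, check d ≤ 6: NO.
Slack = (n − k + 1) − d = -2.
The slack is negative: d = 8 exceeds n − k + 1 = 6 by 2, so the Singleton bound is violated and no linear [13, 8, 8]_13 code can exist. In particular it is not MDS (MDS requires d = n − k + 1 exactly).
Description: the claimed parameters are [13, 8, 8]_13; such a code would be impossible (violates the Singleton bound).


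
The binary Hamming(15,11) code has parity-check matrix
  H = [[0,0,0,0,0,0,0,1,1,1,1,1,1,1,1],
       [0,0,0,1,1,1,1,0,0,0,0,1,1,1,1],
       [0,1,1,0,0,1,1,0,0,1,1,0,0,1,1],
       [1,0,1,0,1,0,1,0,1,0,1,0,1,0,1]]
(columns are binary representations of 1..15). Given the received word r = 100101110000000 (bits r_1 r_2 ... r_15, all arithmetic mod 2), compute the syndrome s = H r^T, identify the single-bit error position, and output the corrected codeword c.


s = (1, 1, 0, 0)^T, error position = 12, corrected codeword c = 100101110001000

Compute s = H r^T mod 2 one row at a time:
  s_1 = 1 + 0 + 0 + 0 + 0 + 0 + 0 + 0 = 1 ≡ 1 (mod 2).
  s_2 = 1 + 0 + 1 + 1 + 0 + 0 + 0 + 0 = 3 ≡ 1 (mod 2).
  s_3 = 0 + 0 + 1 + 1 + 0 + 0 + 0 + 0 = 2 ≡ 0 (mod 2).
  s_4 = 1 + 0 + 0 + 1 + 0 + 0 + 0 + 0 = 2 ≡ 0 (mod 2).
s = (1, 1, 0, 0)^T — this equals column 12 of H (binary 1100), so error is at position 12.
Correct: flip bit 12 of r = 100101110000000 to get c = 100101110001000.


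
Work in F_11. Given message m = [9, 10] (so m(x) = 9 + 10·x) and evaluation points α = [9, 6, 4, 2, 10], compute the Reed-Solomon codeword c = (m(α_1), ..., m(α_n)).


c = [0, 3, 5, 7, 10]

Message polynomial: m(x) = 9 + 10·x (mod 11).
For each evaluation point α_i, compute m(α_i) mod 11:
  α_1 = 9: Horner steps 10 → 0, so m(9) = 0.
  α_2 = 6: Horner steps 10 → 3, so m(6) = 3.
  α_3 = 4: Horner steps 10 → 5, so m(4) = 5.
  α_4 = 2: Horner steps 10 → 7, so m(2) = 7.
  α_5 = 10: Horner steps 10 → 10, so m(10) = 10.
Codeword c = [0, 3, 5, 7, 10] ∈ F_11^5.


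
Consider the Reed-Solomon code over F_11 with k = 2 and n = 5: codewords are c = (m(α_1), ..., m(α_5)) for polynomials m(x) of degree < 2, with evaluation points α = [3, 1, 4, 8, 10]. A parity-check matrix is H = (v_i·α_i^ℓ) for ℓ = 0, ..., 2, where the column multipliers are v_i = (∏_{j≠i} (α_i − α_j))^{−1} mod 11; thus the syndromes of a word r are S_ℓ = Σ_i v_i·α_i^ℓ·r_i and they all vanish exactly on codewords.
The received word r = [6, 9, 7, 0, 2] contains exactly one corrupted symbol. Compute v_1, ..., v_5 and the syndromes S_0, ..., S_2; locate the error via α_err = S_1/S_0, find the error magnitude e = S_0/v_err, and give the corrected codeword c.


S = (4, 4, 4), error at position 2, error magnitude e = 5, c = [6, 4, 7, 0, 2].

Step 1: column multipliers v_i = (∏_{j≠i}(α_i − α_j))^{−1} mod 11.
  i = 1 (α = 3): (3−1)(3−4)(3−8)(3−10) = 2·(−1)·(−5)·(−7) = −70 ≡ 7, so v_1 = 7^{−1} = 8 (mod 11).
  i = 2 (α = 1): (1−3)(1−4)(1−8)(1−10) = (−2)·(−3)·(−7)·(−9) = 378 ≡ 4, so v_2 = 4^{−1} = 3 (mod 11).
  i = 3 (α = 4): (4−3)(4−1)(4−8)(4−10) = 1·3·(−4)·(−6) = 72 ≡ 6, so v_3 = 6^{−1} = 2 (mod 11).
  i = 4 (α = 8): (8−3)(8−1)(8−4)(8−10) = 5·7·4·(−2) = −280 ≡ 6, so v_4 = 6^{−1} = 2 (mod 11).
  i = 5 (α = 10): (10−3)(10−1)(10−4)(10−8) = 7·9·6·2 = 756 ≡ 8, so v_5 = 8^{−1} = 7 (mod 11).
  v = [8, 3, 2, 2, 7].
Step 2: syndromes of r = [6, 9, 7, 0, 2] (all sums mod 11).
  S_0 = Σ v_i r_i = 8·6 + 3·9 + 2·7 + 2·0 + 7·2 = 103 ≡ 4.
  S_1 = Σ v_i α_i r_i = 8·3·6 + 3·1·9 + 2·4·7 + 2·8·0 + 7·10·2 = 367 ≡ 4.
  α_i^2 mod 11 = [9, 1, 5, 9, 1].
  S_2 = Σ v_i α_i^2 r_i = 8·9·6 + 3·1·9 + 2·5·7 + 2·9·0 + 7·1·2 = 543 ≡ 4.
  S = (4, 4, 4) ≠ 0, so r is not a codeword (an error is present).
Step 3: locate the error. For a single error e at position i, S_ℓ = v_i·e·α_i^ℓ, so α_err = S_1/S_0.
  S_0^{−1} = 4^{−1} = 3 (mod 11), so α_err = 4·3 = 12 ≡ 1 = α_2. Error position i = 2.
  Consistency check: S_2/S_1 = 4·3 = 12 ≡ 1 = α_err ✓ (single-error assumption holds).
Step 4: error magnitude e = S_0/v_2 = S_0·∏_{j≠2}(α_2 − α_j) = 4·4 = 16 ≡ 5 (mod 11).
Step 5: correct position 2: c_2 = r_2 − e = 9 − 5 ≡ 4 (mod 11). Hence c = [6, 4, 7, 0, 2].
  Check: interpolating c through the α_i gives m(x) = 3 + 1·x (degree < 2) with m(α_i) = c_i for every i, so c is indeed a codeword.


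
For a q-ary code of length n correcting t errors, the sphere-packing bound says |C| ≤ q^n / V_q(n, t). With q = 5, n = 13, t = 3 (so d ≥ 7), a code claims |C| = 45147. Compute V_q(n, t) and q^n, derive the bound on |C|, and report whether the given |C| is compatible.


V_q(n, t) = 19605, q^n = 1220703125, Hamming bound = 62264, |C| = 45147 ≤ bound (satisfied).

Step 1: Compute V_q(n, t) = Σ_{j=0}^3 C(n, j) (q−1)^j.
  j = 0: C(13,0)·(4)^0 = 1·1 = 1.
  j = 1: C(13,1)·(4)^1 = 13·4 = 52.
  j = 2: C(13,2)·(4)^2 = 78·16 = 1248.
  j = 3: C(13,3)·(4)^3 = 286·64 = 18304.
  V_q(n, t) = 1 + 52 + 1248 + 18304 = 19605.
Step 2: q^n = 5^13 = 1220703125.
Step 3: Hamming bound ⌊q^n / V_q(n,t)⌋ = ⌊1220703125/19605⌋ = 62264.
Step 4: Compare |C| = 45147 to 62264: satisfied.
The claimed |C| lies below the Hamming bound.


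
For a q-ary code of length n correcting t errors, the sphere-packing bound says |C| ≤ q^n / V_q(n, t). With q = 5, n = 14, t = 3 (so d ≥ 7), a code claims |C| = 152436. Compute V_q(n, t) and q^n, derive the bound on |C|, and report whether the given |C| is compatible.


V_q(n, t) = 24809, q^n = 6103515625, Hamming bound = 246020, |C| = 152436 ≤ bound (satisfied).

Step 1: Compute V_q(n, t) = Σ_{j=0}^3 C(n, j) (q−1)^j.
  j = 0: C(14,0)·(4)^0 = 1·1 = 1.
  j = 1: C(14,1)·(4)^1 = 14·4 = 56.
  j = 2: C(14,2)·(4)^2 = 91·16 = 1456.
  j = 3: C(14,3)·(4)^3 = 364·64 = 23296.
  V_q(n, t) = 1 + 56 + 1456 + 23296 = 24809.
Step 2: q^n = 5^14 = 6103515625.
Step 3: Hamming bound ⌊q^n / V_q(n,t)⌋ = ⌊6103515625/24809⌋ = 246020.
Step 4: Compare |C| = 152436 to 246020: satisfied.
The claimed |C| lies below the Hamming bound.


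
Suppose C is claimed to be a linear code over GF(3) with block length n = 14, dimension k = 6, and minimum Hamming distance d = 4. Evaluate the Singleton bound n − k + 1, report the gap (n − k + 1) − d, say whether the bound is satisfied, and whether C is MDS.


Singleton RHS = n − k + 1 = 9, slack = 5, bound satisfied, not MDS.

Singleton bound: d ≤ n − k + 1.
Here n = 14, k = 6, so n − k + 1 = 9.
Given d = 4, check d ≤ 9: YES.
Slack = (n − k + 1) − d = 5.
The code is NOT MDS (slack = 5 > 0).
Description: the claimed parameters are [14, 6, 4]_3; such a code would be non-MDS.


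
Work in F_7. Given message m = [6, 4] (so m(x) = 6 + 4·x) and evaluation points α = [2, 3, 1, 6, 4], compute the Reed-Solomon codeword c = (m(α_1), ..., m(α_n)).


c = [0, 4, 3, 2, 1]

Message polynomial: m(x) = 6 + 4·x (mod 7).
For each evaluation point α_i, compute m(α_i) mod 7:
  α_1 = 2: Horner steps 4 → 0, so m(2) = 0.
  α_2 = 3: Horner steps 4 → 4, so m(3) = 4.
  α_3 = 1: Horner steps 4 → 3, so m(1) = 3.
  α_4 = 6: Horner steps 4 → 2, so m(6) = 2.
  α_5 = 4: Horner steps 4 → 1, so m(4) = 1.
Codeword c = [0, 4, 3, 2, 1] ∈ F_7^5.


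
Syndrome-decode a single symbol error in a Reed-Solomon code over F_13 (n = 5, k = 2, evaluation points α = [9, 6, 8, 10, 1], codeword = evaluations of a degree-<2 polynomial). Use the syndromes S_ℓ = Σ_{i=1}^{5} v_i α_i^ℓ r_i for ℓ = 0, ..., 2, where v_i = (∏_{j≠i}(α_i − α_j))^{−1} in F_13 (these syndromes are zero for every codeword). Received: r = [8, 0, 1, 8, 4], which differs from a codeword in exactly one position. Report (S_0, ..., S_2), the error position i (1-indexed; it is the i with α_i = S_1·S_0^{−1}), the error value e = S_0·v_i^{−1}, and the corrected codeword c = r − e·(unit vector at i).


S = (12, 3, 4), error at position 4, error magnitude e = 6, c = [8, 0, 1, 2, 4].

Step 1: column multipliers v_i = (∏_{j≠i}(α_i − α_j))^{−1} mod 13.
  i = 1 (α = 9): (9−6)(9−8)(9−10)(9−1) = 3·1·(−1)·8 = −24 ≡ 2, so v_1 = 2^{−1} = 7 (mod 13).
  i = 2 (α = 6): (6−9)(6−8)(6−10)(6−1) = (−3)·(−2)·(−4)·5 = −120 ≡ 10, so v_2 = 10^{−1} = 4 (mod 13).
  i = 3 (α = 8): (8−9)(8−6)(8−10)(8−1) = (−1)·2·(−2)·7 = 28 ≡ 2, so v_3 = 2^{−1} = 7 (mod 13).
  i = 4 (α = 10): (10−9)(10−6)(10−8)(10−1) = 1·4·2·9 = 72 ≡ 7, so v_4 = 7^{−1} = 2 (mod 13).
  i = 5 (α = 1): (1−9)(1−6)(1−8)(1−10) = (−8)·(−5)·(−7)·(−9) = 2520 ≡ 11, so v_5 = 11^{−1} = 6 (mod 13).
  v = [7, 4, 7, 2, 6].
Step 2: syndromes of r = [8, 0, 1, 8, 4] (all sums mod 13).
  S_0 = Σ v_i r_i = 7·8 + 4·0 + 7·1 + 2·8 + 6·4 = 103 ≡ 12.
  S_1 = Σ v_i α_i r_i = 7·9·8 + 4·6·0 + 7·8·1 + 2·10·8 + 6·1·4 = 744 ≡ 3.
  α_i^2 mod 13 = [3, 10, 12, 9, 1].
  S_2 = Σ v_i α_i^2 r_i = 7·3·8 + 4·10·0 + 7·12·1 + 2·9·8 + 6·1·4 = 420 ≡ 4.
  S = (12, 3, 4) ≠ 0, so r is not a codeword (an error is present).
Step 3: locate the error. For a single error e at position i, S_ℓ = v_i·e·α_i^ℓ, so α_err = S_1/S_0.
  S_0^{−1} = 12^{−1} = 12 (mod 13), so α_err = 3·12 = 36 ≡ 10 = α_4. Error position i = 4.
  Consistency check: S_2/S_1 = 4·9 = 36 ≡ 10 = α_err ✓ (single-error assumption holds).
Step 4: error magnitude e = S_0/v_4 = S_0·∏_{j≠4}(α_4 − α_j) = 12·7 = 84 ≡ 6 (mod 13).
Step 5: correct position 4: c_4 = r_4 − e = 8 − 6 ≡ 2 (mod 13). Hence c = [8, 0, 1, 2, 4].
  Check: interpolating c through the α_i gives m(x) = 10 + 7·x (degree < 2) with m(α_i) = c_i for every i, so c is indeed a codeword.


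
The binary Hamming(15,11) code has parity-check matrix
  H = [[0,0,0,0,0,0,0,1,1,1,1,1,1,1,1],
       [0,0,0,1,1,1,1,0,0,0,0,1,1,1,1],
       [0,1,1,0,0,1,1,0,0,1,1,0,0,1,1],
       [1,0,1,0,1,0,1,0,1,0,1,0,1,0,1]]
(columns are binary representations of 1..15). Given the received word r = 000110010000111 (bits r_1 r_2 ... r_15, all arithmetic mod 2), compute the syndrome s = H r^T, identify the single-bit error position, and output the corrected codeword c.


s = (0, 1, 0, 1)^T, error position = 5, corrected codeword c = 000100010000111

Compute s = H r^T mod 2 one row at a time:
  s_1 = 1 + 0 + 0 + 0 + 0 + 1 + 1 + 1 = 4 ≡ 0 (mod 2).
  s_2 = 1 + 1 + 0 + 0 + 0 + 1 + 1 + 1 = 5 ≡ 1 (mod 2).
  s_3 = 0 + 0 + 0 + 0 + 0 + 0 + 1 + 1 = 2 ≡ 0 (mod 2).
  s_4 = 0 + 0 + 1 + 0 + 0 + 0 + 1 + 1 = 3 ≡ 1 (mod 2).
s = (0, 1, 0, 1)^T — this equals column 5 of H (binary 0101), so error is at position 5.
Correct: flip bit 5 of r = 000110010000111 to get c = 000100010000111.


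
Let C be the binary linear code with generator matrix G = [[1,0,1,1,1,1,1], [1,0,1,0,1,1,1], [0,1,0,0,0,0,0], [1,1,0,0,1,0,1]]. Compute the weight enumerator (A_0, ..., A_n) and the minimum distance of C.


Weight distribution: A_0 = 1, A_1 = 2, A_2 = 2, A_3 = 3, A_4 = 3, A_5 = 2, A_6 = 2, A_7 = 1. Minimum distance d = 1.

Enumerate all 2^4 = 16 messages m ∈ F_2^4.
For each, compute codeword c = mG in F_2^7, then tally its weight.
  m = 0000 → c = 0000000, weight = 0.
  m = 1000 → c = 1011111, weight = 6.
  m = 0100 → c = 1010111, weight = 5.
  m = 1100 → c = 0001000, weight = 1.
  m = 0010 → c = 0100000, weight = 1.
  m = 1010 → c = 1111111, weight = 7.
  m = 0110 → c = 1110111, weight = 6.
  m = 1110 → c = 0101000, weight = 2.
  m = 0001 → c = 1100101, weight = 4.
  m = 1001 → c = 0111010, weight = 4.
  m = 0101 → c = 0110010, weight = 3.
  m = 1101 → c = 1101101, weight = 5.
  m = 0011 → c = 1000101, weight = 3.
  m = 1011 → c = 0011010, weight = 3.
  m = 0111 → c = 0010010, weight = 2.
  m = 1111 → c = 1001101, weight = 4.
Tally weights:
  weight 0: 1 codewords.
  weight 1: 2 codewords.
  weight 2: 2 codewords.
  weight 3: 3 codewords.
  weight 4: 3 codewords.
  weight 5: 2 codewords.
  weight 6: 2 codewords.
  weight 7: 1 codewords.
Minimum distance d = smallest w > 0 with A_w > 0 = 1.
Sanity: Σ A_w = 16 = 2^4 = 16 ✓.


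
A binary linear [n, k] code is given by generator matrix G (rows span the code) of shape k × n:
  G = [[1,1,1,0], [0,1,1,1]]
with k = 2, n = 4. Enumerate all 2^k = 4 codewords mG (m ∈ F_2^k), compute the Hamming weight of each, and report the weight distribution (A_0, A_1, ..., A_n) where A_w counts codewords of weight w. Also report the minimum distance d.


Weight distribution: A_0 = 1, A_2 = 1, A_3 = 2. Minimum distance d = 2.

Enumerate all 2^2 = 4 messages m ∈ F_2^2.
For each, compute codeword c = mG in F_2^4, then tally its weight.
  m = 00 → c = 0000, weight = 0.
  m = 10 → c = 1110, weight = 3.
  m = 01 → c = 0111, weight = 3.
  m = 11 → c = 1001, weight = 2.
Tally weights:
  weight 0: 1 codewords.
  weight 2: 1 codewords.
  weight 3: 2 codewords.
Minimum distance d = smallest w > 0 with A_w > 0 = 2.
Sanity: Σ A_w = 4 = 2^2 = 4 ✓.


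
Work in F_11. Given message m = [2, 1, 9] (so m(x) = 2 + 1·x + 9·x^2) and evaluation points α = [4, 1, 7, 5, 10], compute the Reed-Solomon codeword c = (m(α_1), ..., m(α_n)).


c = [7, 1, 10, 1, 10]

Message polynomial: m(x) = 2 + 1·x + 9·x^2 (mod 11).
For each evaluation point α_i, compute m(α_i) mod 11:
  α_1 = 4: Horner steps 9 → 4 → 7, so m(4) = 7.
  α_2 = 1: Horner steps 9 → 10 → 1, so m(1) = 1.
  α_3 = 7: Horner steps 9 → 9 → 10, so m(7) = 10.
  α_4 = 5: Horner steps 9 → 2 → 1, so m(5) = 1.
  α_5 = 10: Horner steps 9 → 3 → 10, so m(10) = 10.
Codeword c = [7, 1, 10, 1, 10] ∈ F_11^5.


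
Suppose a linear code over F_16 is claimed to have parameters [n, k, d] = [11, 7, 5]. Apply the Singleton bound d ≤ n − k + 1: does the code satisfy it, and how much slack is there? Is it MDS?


Singleton RHS = n − k + 1 = 5, slack = 0, bound satisfied, MDS.

Singleton bound: d ≤ n − k + 1.
Here n = 11, k = 7, so n − k + 1 = 5.
Given d = 5, check d ≤ 5: YES.
Slack = (n − k + 1) − d = 0.
The code is MDS (slack = 0).
Description: the claimed parameters are [11, 7, 5]_16; such a code would be MDS (meets Singleton bound).


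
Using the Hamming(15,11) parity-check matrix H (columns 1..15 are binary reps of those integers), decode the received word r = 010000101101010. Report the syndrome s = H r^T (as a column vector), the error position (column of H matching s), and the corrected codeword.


s = (0, 1, 0, 0)^T, error position = 4, corrected codeword c = 010100101101010

Compute s = H r^T mod 2 one row at a time:
  s_1 = 0 + 1 + 1 + 0 + 1 + 0 + 1 + 0 = 4 ≡ 0 (mod 2).
  s_2 = 0 + 0 + 0 + 1 + 1 + 0 + 1 + 0 = 3 ≡ 1 (mod 2).
  s_3 = 1 + 0 + 0 + 1 + 1 + 0 + 1 + 0 = 4 ≡ 0 (mod 2).
  s_4 = 0 + 0 + 0 + 1 + 1 + 0 + 0 + 0 = 2 ≡ 0 (mod 2).
s = (0, 1, 0, 0)^T — this equals column 4 of H (binary 0100), so error is at position 4.
Correct: flip bit 4 of r = 010000101101010 to get c = 010100101101010.


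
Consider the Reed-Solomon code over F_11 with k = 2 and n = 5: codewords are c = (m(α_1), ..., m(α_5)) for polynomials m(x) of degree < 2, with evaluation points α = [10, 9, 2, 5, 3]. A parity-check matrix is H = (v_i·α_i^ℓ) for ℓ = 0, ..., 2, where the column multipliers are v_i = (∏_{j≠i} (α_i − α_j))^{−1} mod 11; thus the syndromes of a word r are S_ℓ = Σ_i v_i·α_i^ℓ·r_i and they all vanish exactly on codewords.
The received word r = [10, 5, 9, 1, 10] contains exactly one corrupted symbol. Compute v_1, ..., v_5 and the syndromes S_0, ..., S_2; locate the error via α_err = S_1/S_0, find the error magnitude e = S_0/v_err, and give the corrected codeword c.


S = (3, 8, 3), error at position 1, error magnitude e = 4, c = [6, 5, 9, 1, 10].

Step 1: column multipliers v_i = (∏_{j≠i}(α_i − α_j))^{−1} mod 11.
  i = 1 (α = 10): (10−9)(10−2)(10−5)(10−3) = 1·8·5·7 = 280 ≡ 5, so v_1 = 5^{−1} = 9 (mod 11).
  i = 2 (α = 9): (9−10)(9−2)(9−5)(9−3) = (−1)·7·4·6 = −168 ≡ 8, so v_2 = 8^{−1} = 7 (mod 11).
  i = 3 (α = 2): (2−10)(2−9)(2−5)(2−3) = (−8)·(−7)·(−3)·(−1) = 168 ≡ 3, so v_3 = 3^{−1} = 4 (mod 11).
  i = 4 (α = 5): (5−10)(5−9)(5−2)(5−3) = (−5)·(−4)·3·2 = 120 ≡ 10, so v_4 = 10^{−1} = 10 (mod 11).
  i = 5 (α = 3): (3−10)(3−9)(3−2)(3−5) = (−7)·(−6)·1·(−2) = −84 ≡ 4, so v_5 = 4^{−1} = 3 (mod 11).
  v = [9, 7, 4, 10, 3].
Step 2: syndromes of r = [10, 5, 9, 1, 10] (all sums mod 11).
  S_0 = Σ v_i r_i = 9·10 + 7·5 + 4·9 + 10·1 + 3·10 = 201 ≡ 3.
  S_1 = Σ v_i α_i r_i = 9·10·10 + 7·9·5 + 4·2·9 + 10·5·1 + 3·3·10 = 1427 ≡ 8.
  α_i^2 mod 11 = [1, 4, 4, 3, 9].
  S_2 = Σ v_i α_i^2 r_i = 9·1·10 + 7·4·5 + 4·4·9 + 10·3·1 + 3·9·10 = 674 ≡ 3.
  S = (3, 8, 3) ≠ 0, so r is not a codeword (an error is present).
Step 3: locate the error. For a single error e at position i, S_ℓ = v_i·e·α_i^ℓ, so α_err = S_1/S_0.
  S_0^{−1} = 3^{−1} = 4 (mod 11), so α_err = 8·4 = 32 ≡ 10 = α_1. Error position i = 1.
  Consistency check: S_2/S_1 = 3·7 = 21 ≡ 10 = α_err ✓ (single-error assumption holds).
Step 4: error magnitude e = S_0/v_1 = S_0·∏_{j≠1}(α_1 − α_j) = 3·5 = 15 ≡ 4 (mod 11).
Step 5: correct position 1: c_1 = r_1 − e = 10 − 4 ≡ 6 (mod 11). Hence c = [6, 5, 9, 1, 10].
  Check: interpolating c through the α_i gives m(x) = 7 + 1·x (degree < 2) with m(α_i) = c_i for every i, so c is indeed a codeword.


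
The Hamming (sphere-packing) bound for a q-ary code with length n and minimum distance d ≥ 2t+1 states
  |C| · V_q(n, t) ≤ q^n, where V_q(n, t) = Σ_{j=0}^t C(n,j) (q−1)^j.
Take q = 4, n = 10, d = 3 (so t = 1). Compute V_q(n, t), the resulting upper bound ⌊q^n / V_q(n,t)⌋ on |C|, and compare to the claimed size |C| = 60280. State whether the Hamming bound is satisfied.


V_q(n, t) = 31, q^n = 1048576, Hamming bound = 33825, |C| = 60280 > bound (violated).

Step 1: Compute V_q(n, t) = Σ_{j=0}^1 C(n, j) (q−1)^j.
  j = 0: C(10,0)·(3)^0 = 1·1 = 1.
  j = 1: C(10,1)·(3)^1 = 10·3 = 30.
  V_q(n, t) = 1 + 30 = 31.
Step 2: q^n = 4^10 = 1048576.
Step 3: Hamming bound ⌊q^n / V_q(n,t)⌋ = ⌊1048576/31⌋ = 33825.
Step 4: Compare |C| = 60280 to 33825: violated.
The claimed |C| lies above the Hamming bound, so no 4-ary code of length 10 with d ≥ 3 can have 60280 codewords.


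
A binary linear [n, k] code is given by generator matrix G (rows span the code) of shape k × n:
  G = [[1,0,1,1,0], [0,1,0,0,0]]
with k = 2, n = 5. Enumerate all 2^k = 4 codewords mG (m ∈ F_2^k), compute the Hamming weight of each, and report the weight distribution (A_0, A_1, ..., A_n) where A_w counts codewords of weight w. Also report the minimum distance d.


Weight distribution: A_0 = 1, A_1 = 1, A_3 = 1, A_4 = 1. Minimum distance d = 1.

Enumerate all 2^2 = 4 messages m ∈ F_2^2.
For each, compute codeword c = mG in F_2^5, then tally its weight.
  m = 00 → c = 00000, weight = 0.
  m = 10 → c = 10110, weight = 3.
  m = 01 → c = 01000, weight = 1.
  m = 11 → c = 11110, weight = 4.
Tally weights:
  weight 0: 1 codewords.
  weight 1: 1 codewords.
  weight 3: 1 codewords.
  weight 4: 1 codewords.
Minimum distance d = smallest w > 0 with A_w > 0 = 1.
Sanity: Σ A_w = 4 = 2^2 = 4 ✓.


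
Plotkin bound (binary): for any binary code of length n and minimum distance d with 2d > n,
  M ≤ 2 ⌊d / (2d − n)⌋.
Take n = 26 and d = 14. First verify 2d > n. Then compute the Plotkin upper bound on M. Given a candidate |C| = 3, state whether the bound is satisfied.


Plotkin bound M ≤ 14; given |C| = 3 ≤ bound (satisfied).

Check applicability: 2d = 28, n = 26.
2d − n = 2 > 0, so Plotkin applies.
Compute d/(2d−n) = 14/2 ≈ 7.0000.
⌊d/(2d−n)⌋ = 7.
Plotkin bound: M ≤ 2·7 = 14.
Given |C| = 3, check: satisfied.
This |C| is below the Plotkin bound.


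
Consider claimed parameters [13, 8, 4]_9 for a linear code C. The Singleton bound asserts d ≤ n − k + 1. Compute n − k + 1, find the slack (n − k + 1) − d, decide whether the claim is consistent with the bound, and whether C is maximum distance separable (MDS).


Singleton RHS = n − k + 1 = 6, slack = 2, bound satisfied, not MDS.

Singleton bound: d ≤ n − k + 1.
Here n = 13, k = 8, so n − k + 1 = 6.
Given d = 4, check d ≤ 6: YES.
Slack = (n − k + 1) − d = 2.
The code is NOT MDS (slack = 2 > 0).
Description: the claimed parameters are [13, 8, 4]_9; such a code would be non-MDS.


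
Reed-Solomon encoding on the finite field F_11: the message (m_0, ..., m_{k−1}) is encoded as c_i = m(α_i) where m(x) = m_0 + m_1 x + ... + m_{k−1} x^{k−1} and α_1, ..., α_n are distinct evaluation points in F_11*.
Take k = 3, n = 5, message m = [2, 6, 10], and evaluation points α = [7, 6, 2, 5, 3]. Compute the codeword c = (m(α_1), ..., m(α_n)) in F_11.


c = [6, 2, 10, 7, 0]

Message polynomial: m(x) = 2 + 6·x + 10·x^2 (mod 11).
For each evaluation point α_i, compute m(α_i) mod 11:
  α_1 = 7: Horner steps 10 → 10 → 6, so m(7) = 6.
  α_2 = 6: Horner steps 10 → 0 → 2, so m(6) = 2.
  α_3 = 2: Horner steps 10 → 4 → 10, so m(2) = 10.
  α_4 = 5: Horner steps 10 → 1 → 7, so m(5) = 7.
  α_5 = 3: Horner steps 10 → 3 → 0, so m(3) = 0.
Codeword c = [6, 2, 10, 7, 0] ∈ F_11^5.


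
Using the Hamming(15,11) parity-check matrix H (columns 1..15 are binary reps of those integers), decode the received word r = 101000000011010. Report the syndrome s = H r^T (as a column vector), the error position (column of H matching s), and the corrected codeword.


s = (1, 0, 1, 1)^T, error position = 11, corrected codeword c = 101000000001010

Compute s = H r^T mod 2 one row at a time:
  s_1 = 0 + 0 + 0 + 1 + 1 + 0 + 1 + 0 = 3 ≡ 1 (mod 2).
  s_2 = 0 + 0 + 0 + 0 + 1 + 0 + 1 + 0 = 2 ≡ 0 (mod 2).
  s_3 = 0 + 1 + 0 + 0 + 0 + 1 + 1 + 0 = 3 ≡ 1 (mod 2).
  s_4 = 1 + 1 + 0 + 0 + 0 + 1 + 0 + 0 = 3 ≡ 1 (mod 2).
s = (1, 0, 1, 1)^T — this equals column 11 of H (binary 1011), so error is at position 11.
Correct: flip bit 11 of r = 101000000011010 to get c = 101000000001010.


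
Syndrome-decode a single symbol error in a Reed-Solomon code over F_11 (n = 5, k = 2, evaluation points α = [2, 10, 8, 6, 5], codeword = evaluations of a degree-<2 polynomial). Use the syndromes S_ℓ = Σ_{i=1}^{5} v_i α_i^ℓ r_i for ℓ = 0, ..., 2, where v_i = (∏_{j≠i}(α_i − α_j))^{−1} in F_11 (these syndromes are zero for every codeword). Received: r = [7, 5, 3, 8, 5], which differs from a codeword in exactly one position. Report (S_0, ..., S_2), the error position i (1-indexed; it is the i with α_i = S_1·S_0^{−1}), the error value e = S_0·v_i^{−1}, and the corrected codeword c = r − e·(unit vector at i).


S = (7, 4, 7), error at position 2, error magnitude e = 7, c = [7, 9, 3, 8, 5].

Step 1: column multipliers v_i = (∏_{j≠i}(α_i − α_j))^{−1} mod 11.
  i = 1 (α = 2): (2−10)(2−8)(2−6)(2−5) = (−8)·(−6)·(−4)·(−3) = 576 ≡ 4, so v_1 = 4^{−1} = 3 (mod 11).
  i = 2 (α = 10): (10−2)(10−8)(10−6)(10−5) = 8·2·4·5 = 320 ≡ 1, so v_2 = 1^{−1} = 1 (mod 11).
  i = 3 (α = 8): (8−2)(8−10)(8−6)(8−5) = 6·(−2)·2·3 = −72 ≡ 5, so v_3 = 5^{−1} = 9 (mod 11).
  i = 4 (α = 6): (6−2)(6−10)(6−8)(6−5) = 4·(−4)·(−2)·1 = 32 ≡ 10, so v_4 = 10^{−1} = 10 (mod 11).
  i = 5 (α = 5): (5−2)(5−10)(5−8)(5−6) = 3·(−5)·(−3)·(−1) = −45 ≡ 10, so v_5 = 10^{−1} = 10 (mod 11).
  v = [3, 1, 9, 10, 10].
Step 2: syndromes of r = [7, 5, 3, 8, 5] (all sums mod 11).
  S_0 = Σ v_i r_i = 3·7 + 1·5 + 9·3 + 10·8 + 10·5 = 183 ≡ 7.
  S_1 = Σ v_i α_i r_i = 3·2·7 + 1·10·5 + 9·8·3 + 10·6·8 + 10·5·5 = 1038 ≡ 4.
  α_i^2 mod 11 = [4, 1, 9, 3, 3].
  S_2 = Σ v_i α_i^2 r_i = 3·4·7 + 1·1·5 + 9·9·3 + 10·3·8 + 10·3·5 = 722 ≡ 7.
  S = (7, 4, 7) ≠ 0, so r is not a codeword (an error is present).
Step 3: locate the error. For a single error e at position i, S_ℓ = v_i·e·α_i^ℓ, so α_err = S_1/S_0.
  S_0^{−1} = 7^{−1} = 8 (mod 11), so α_err = 4·8 = 32 ≡ 10 = α_2. Error position i = 2.
  Consistency check: S_2/S_1 = 7·3 = 21 ≡ 10 = α_err ✓ (single-error assumption holds).
Step 4: error magnitude e = S_0/v_2 = S_0·∏_{j≠2}(α_2 − α_j) = 7·1 = 7 ≡ 7 (mod 11).
Step 5: correct position 2: c_2 = r_2 − e = 5 − 7 ≡ 9 (mod 11). Hence c = [7, 9, 3, 8, 5].
  Check: interpolating c through the α_i gives m(x) = 1 + 3·x (degree < 2) with m(α_i) = c_i for every i, so c is indeed a codeword.


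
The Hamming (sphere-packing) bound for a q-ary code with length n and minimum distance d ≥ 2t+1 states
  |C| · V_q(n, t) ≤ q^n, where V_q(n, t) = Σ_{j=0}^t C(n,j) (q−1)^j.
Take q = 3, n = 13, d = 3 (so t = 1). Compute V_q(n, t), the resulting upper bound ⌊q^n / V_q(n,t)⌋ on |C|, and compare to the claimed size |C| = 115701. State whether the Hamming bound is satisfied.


V_q(n, t) = 27, q^n = 1594323, Hamming bound = 59049, |C| = 115701 > bound (violated).

Step 1: Compute V_q(n, t) = Σ_{j=0}^1 C(n, j) (q−1)^j.
  j = 0: C(13,0)·(2)^0 = 1·1 = 1.
  j = 1: C(13,1)·(2)^1 = 13·2 = 26.
  V_q(n, t) = 1 + 26 = 27.
Step 2: q^n = 3^13 = 1594323.
Step 3: Hamming bound ⌊q^n / V_q(n,t)⌋ = ⌊1594323/27⌋ = 59049.
Step 4: Compare |C| = 115701 to 59049: violated.
The claimed |C| lies above the Hamming bound, so no 3-ary code of length 13 with d ≥ 3 can have 115701 codewords.


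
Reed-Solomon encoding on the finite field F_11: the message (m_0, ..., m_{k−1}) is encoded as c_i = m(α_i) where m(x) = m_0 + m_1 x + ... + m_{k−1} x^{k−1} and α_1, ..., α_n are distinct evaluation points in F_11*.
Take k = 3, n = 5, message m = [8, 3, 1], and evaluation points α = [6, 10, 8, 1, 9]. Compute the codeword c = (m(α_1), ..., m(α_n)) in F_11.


c = [7, 6, 8, 1, 6]

Message polynomial: m(x) = 8 + 3·x + 1·x^2 (mod 11).
For each evaluation point α_i, compute m(α_i) mod 11:
  α_1 = 6: Horner steps 1 → 9 → 7, so m(6) = 7.
  α_2 = 10: Horner steps 1 → 2 → 6, so m(10) = 6.
  α_3 = 8: Horner steps 1 → 0 → 8, so m(8) = 8.
  α_4 = 1: Horner steps 1 → 4 → 1, so m(1) = 1.
  α_5 = 9: Horner steps 1 → 1 → 6, so m(9) = 6.
Codeword c = [7, 6, 8, 1, 6] ∈ F_11^5.


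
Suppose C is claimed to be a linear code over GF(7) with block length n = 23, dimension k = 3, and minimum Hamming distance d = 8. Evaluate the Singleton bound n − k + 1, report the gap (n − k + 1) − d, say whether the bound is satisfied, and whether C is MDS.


Singleton RHS = n − k + 1 = 21, slack = 13, bound satisfied, not MDS.

Singleton bound: d ≤ n − k + 1.
Here n = 23, k = 3, so n − k + 1 = 21.
Given d = 8, check d ≤ 21: YES.
Slack = (n − k + 1) − d = 13.
The code is NOT MDS (slack = 13 > 0).
Description: the claimed parameters are [23, 3, 8]_7; such a code would be non-MDS.


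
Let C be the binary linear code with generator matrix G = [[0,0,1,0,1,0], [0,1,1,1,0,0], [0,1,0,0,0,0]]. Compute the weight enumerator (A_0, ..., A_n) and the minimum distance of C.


Weight distribution: A_0 = 1, A_1 = 1, A_2 = 3, A_3 = 3. Minimum distance d = 1.

Enumerate all 2^3 = 8 messages m ∈ F_2^3.
For each, compute codeword c = mG in F_2^6, then tally its weight.
  m = 000 → c = 000000, weight = 0.
  m = 100 → c = 001010, weight = 2.
  m = 010 → c = 011100, weight = 3.
  m = 110 → c = 010110, weight = 3.
  m = 001 → c = 010000, weight = 1.
  m = 101 → c = 011010, weight = 3.
  m = 011 → c = 001100, weight = 2.
  m = 111 → c = 000110, weight = 2.
Tally weights:
  weight 0: 1 codewords.
  weight 1: 1 codewords.
  weight 2: 3 codewords.
  weight 3: 3 codewords.
Minimum distance d = smallest w > 0 with A_w > 0 = 1.
Sanity: Σ A_w = 8 = 2^3 = 8 ✓.


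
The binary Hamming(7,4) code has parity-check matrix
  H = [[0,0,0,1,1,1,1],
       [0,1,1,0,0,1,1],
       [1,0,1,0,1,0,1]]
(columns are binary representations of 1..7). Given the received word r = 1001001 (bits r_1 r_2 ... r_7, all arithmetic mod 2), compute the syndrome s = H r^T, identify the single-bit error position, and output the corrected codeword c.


s = (0, 1, 0)^T, error position = 2, corrected codeword c = 1101001

Compute s = H r^T mod 2 one row at a time:
  s_1 = 1 + 0 + 0 + 1 = 2 ≡ 0 (mod 2).
  s_2 = 0 + 0 + 0 + 1 = 1 ≡ 1 (mod 2).
  s_3 = 1 + 0 + 0 + 1 = 2 ≡ 0 (mod 2).
s = (0, 1, 0)^T — this equals column 2 of H (binary 010), so error is at position 2.
Correct: flip bit 2 of r = 1001001 to get c = 1101001.


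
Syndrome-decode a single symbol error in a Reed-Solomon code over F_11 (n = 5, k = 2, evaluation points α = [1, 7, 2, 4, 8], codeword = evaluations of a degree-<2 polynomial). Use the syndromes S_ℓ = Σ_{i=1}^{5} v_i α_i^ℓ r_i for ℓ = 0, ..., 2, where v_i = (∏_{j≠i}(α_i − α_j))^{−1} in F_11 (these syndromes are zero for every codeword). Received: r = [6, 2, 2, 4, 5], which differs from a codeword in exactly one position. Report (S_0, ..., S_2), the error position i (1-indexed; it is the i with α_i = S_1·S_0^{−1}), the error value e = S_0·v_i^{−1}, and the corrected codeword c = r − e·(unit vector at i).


S = (8, 5, 10), error at position 3, error magnitude e = 4, c = [6, 2, 9, 4, 5].

Step 1: column multipliers v_i = (∏_{j≠i}(α_i − α_j))^{−1} mod 11.
  i = 1 (α = 1): (1−7)(1−2)(1−4)(1−8) = (−6)·(−1)·(−3)·(−7) = 126 ≡ 5, so v_1 = 5^{−1} = 9 (mod 11).
  i = 2 (α = 7): (7−1)(7−2)(7−4)(7−8) = 6·5·3·(−1) = −90 ≡ 9, so v_2 = 9^{−1} = 5 (mod 11).
  i = 3 (α = 2): (2−1)(2−7)(2−4)(2−8) = 1·(−5)·(−2)·(−6) = −60 ≡ 6, so v_3 = 6^{−1} = 2 (mod 11).
  i = 4 (α = 4): (4−1)(4−7)(4−2)(4−8) = 3·(−3)·2·(−4) = 72 ≡ 6, so v_4 = 6^{−1} = 2 (mod 11).
  i = 5 (α = 8): (8−1)(8−7)(8−2)(8−4) = 7·1·6·4 = 168 ≡ 3, so v_5 = 3^{−1} = 4 (mod 11).
  v = [9, 5, 2, 2, 4].
Step 2: syndromes of r = [6, 2, 2, 4, 5] (all sums mod 11).
  S_0 = Σ v_i r_i = 9·6 + 5·2 + 2·2 + 2·4 + 4·5 = 96 ≡ 8.
  S_1 = Σ v_i α_i r_i = 9·1·6 + 5·7·2 + 2·2·2 + 2·4·4 + 4·8·5 = 324 ≡ 5.
  α_i^2 mod 11 = [1, 5, 4, 5, 9].
  S_2 = Σ v_i α_i^2 r_i = 9·1·6 + 5·5·2 + 2·4·2 + 2·5·4 + 4·9·5 = 340 ≡ 10.
  S = (8, 5, 10) ≠ 0, so r is not a codeword (an error is present).
Step 3: locate the error. For a single error e at position i, S_ℓ = v_i·e·α_i^ℓ, so α_err = S_1/S_0.
  S_0^{−1} = 8^{−1} = 7 (mod 11), so α_err = 5·7 = 35 ≡ 2 = α_3. Error position i = 3.
  Consistency check: S_2/S_1 = 10·9 = 90 ≡ 2 = α_err ✓ (single-error assumption holds).
Step 4: error magnitude e = S_0/v_3 = S_0·∏_{j≠3}(α_3 − α_j) = 8·6 = 48 ≡ 4 (mod 11).
Step 5: correct position 3: c_3 = r_3 − e = 2 − 4 ≡ 9 (mod 11). Hence c = [6, 2, 9, 4, 5].
  Check: interpolating c through the α_i gives m(x) = 3 + 3·x (degree < 2) with m(α_i) = c_i for every i, so c is indeed a codeword.
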